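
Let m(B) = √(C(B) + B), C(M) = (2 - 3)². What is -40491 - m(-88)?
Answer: -40491 - I*√87 ≈ -40491.0 - 9.3274*I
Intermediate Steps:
C(M) = 1 (C(M) = (-1)² = 1)
m(B) = √(1 + B)
-40491 - m(-88) = -40491 - √(1 - 88) = -40491 - √(-87) = -40491 - I*√87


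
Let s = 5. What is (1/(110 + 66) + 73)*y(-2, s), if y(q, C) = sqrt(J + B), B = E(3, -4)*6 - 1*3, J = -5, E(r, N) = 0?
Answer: 12849*I*sqrt(2)/88 ≈ 206.49*I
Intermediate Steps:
B = -3 (B = 0*6 - 1*3 = 0 - 3 = -3)
y(q, C) = 2*I*sqrt(2) (y(q, C) = sqrt(-5 - 3) = sqrt(-8) = 2*I*sqrt(2))
(1/(110 + 66) + 73)*y(-2, s) = (1/(110 + 66) + 73)*(2*I*sqrt(2)) = (1/176 + 73)*(2*I*sqrt(2)) = 12849*(2*I*sqrt(2))/176 = 12849*I*sqrt(2)/88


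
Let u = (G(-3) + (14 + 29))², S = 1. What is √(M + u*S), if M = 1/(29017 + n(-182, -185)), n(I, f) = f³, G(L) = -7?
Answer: √3217552275340871/1575652 ≈ 36.000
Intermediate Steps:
u = 1296 (u = (-7 + (14 + 29))² = (-7 + 43)² = 36² = 1296)
M = -1/6302608 (M = 1/(29017 + (-185)³) = 1/(29017 - 6331625) = 1/(-6302608) = -1/6302608 ≈ -1.5866e-7)
√(M + u*S) = √(-1/6302608 + 1296*1) = √(-1/6302608 + 1296) = √(8168179967/6302608) = √3217552275340871/1575652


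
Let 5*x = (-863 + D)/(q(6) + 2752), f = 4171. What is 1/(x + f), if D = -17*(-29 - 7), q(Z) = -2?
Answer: 13750/57350999 ≈ 0.00023975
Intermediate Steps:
D = 612 (D = -17*(-36) = 612)
x = -251/13750 (x = ((-863 + 612)/(-2 + 2752))/5 = (-251/2750)/5 = (-251*1/2750)/5 = (⅕)*(-251/2750) = -251/13750 ≈ -0.018255)
1/(x + f) = 1/(-251/13750 + 4171) = 1/(57350999/13750) = 13750/57350999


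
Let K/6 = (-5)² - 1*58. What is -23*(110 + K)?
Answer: 2024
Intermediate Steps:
K = -198 (K = 6*((-5)² - 1*58) = 6*(25 - 58) = 6*(-33) = -198)
-23*(110 + K) = -23*(110 - 198) = -23*(-88) = 2024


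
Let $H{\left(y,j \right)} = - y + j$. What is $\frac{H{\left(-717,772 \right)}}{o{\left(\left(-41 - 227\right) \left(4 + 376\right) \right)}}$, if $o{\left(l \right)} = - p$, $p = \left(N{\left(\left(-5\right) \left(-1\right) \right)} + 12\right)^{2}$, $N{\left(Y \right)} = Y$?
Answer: $- \frac{1489}{289} \approx -5.1523$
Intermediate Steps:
$H{\left(y,j \right)} = j - y$
$p = 289$ ($p = \left(\left(-5\right) \left(-1\right) + 12\right)^{2} = \left(5 + 12\right)^{2} = 17^{2} = 289$)
$o{\left(l \right)} = -289$ ($o{\left(l \right)} = \left(-1\right) 289 = -289$)
$\frac{H{\left(-717,772 \right)}}{o{\left(\left(-41 - 227\right) \left(4 + 376\right) \right)}} = \frac{772 - -717}{-289} = \left(772 + 717\right) \left(- \frac{1}{289}\right) = 1489 \left(- \frac{1}{289}\right) = - \frac{1489}{289}$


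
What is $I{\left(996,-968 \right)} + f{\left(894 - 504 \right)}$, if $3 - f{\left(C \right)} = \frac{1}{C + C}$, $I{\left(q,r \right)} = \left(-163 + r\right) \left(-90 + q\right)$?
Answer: $- \frac{799252741}{780} \approx -1.0247 \cdot 10^{6}$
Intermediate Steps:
$f{\left(C \right)} = 3 - \frac{1}{2 C}$ ($f{\left(C \right)} = 3 - \frac{1}{C + C} = 3 - \frac{1}{2 C}$)
$I{\left(996,-968 \right)} + f{\left(894 - 504 \right)} = \left(14670 - 162348 - -87120 + 996 \left(-968\right)\right) + \left(3 - \frac{1}{2 \left(894 - 504\right)}\right) = \left(14670 - 162348 + 87120 - 964128\right) + \left(3 - \frac{1}{2 \cdot 390}\right) = -1024686 + \left(3 - \frac{1}{780}\right) = -1024686 + \frac{2339}{780} = - \frac{799252741}{780}$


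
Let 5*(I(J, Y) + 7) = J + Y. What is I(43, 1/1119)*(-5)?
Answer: -8953/1119 ≈ -8.0009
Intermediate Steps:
I(J, Y) = -7 + J/5 + Y/5 (I(J, Y) = -7 + (J + Y)/5 = -7 + (J/5 + Y/5) = -7 + J/5 + Y/5)
I(43, 1/1119)*(-5) = (-7 + (1/5)*43 + (1/5)/1119)*(-5) = (-7 + 43/5 + (1/5)*(1/1119))*(-5) = (-7 + 43/5 + 1/5595)*(-5) = (8953/5595)*(-5) = -8953/1119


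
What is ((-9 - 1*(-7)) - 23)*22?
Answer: -550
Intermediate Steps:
((-9 - 1*(-7)) - 23)*22 = ((-9 + 7) - 23)*22 = (-2 - 23)*22 = -25*22 = -550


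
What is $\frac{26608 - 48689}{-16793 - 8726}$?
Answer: $\frac{22081}{25519} \approx 0.86528$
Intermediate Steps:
$\frac{26608 - 48689}{-16793 - 8726} = - \frac{22081}{-25519} = \left(-22081\right) \left(- \frac{1}{25519}\right) = \frac{22081}{25519}$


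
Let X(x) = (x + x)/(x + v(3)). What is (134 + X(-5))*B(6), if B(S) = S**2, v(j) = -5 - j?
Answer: 63072/13 ≈ 4851.7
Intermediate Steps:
X(x) = 2*x/(-8 + x) (X(x) = (x + x)/(x + (-5 - 1*3)) = (2*x)/(x + (-5 - 3)) = (2*x)/(x - 8) = (2*x)/(-8 + x) = 2*x/(-8 + x))
(134 + X(-5))*B(6) = (134 + 2*(-5)/(-8 - 5))*6**2 = (134 + 2*(-5)/(-13))*36 = (134 + 2*(-5)*(-1/13))*36 = (134 + 10/13)*36 = (1752/13)*36 = 63072/13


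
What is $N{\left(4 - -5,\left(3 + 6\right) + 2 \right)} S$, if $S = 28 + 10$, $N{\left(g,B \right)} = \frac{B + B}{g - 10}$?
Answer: $-836$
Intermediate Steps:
$N{\left(g,B \right)} = \frac{2 B}{-10 + g}$
$S = 38$
$N{\left(4 - -5,\left(3 + 6\right) + 2 \right)} S = \frac{2 \left(\left(3 + 6\right) + 2\right)}{-10 + \left(4 - -5\right)} 38 = \frac{2 \left(9 + 2\right)}{-10 + \left(4 + 5\right)} 38 = 2 \cdot 11 \frac{1}{-10 + 9} \cdot 38 = 2 \cdot 11 \frac{1}{-1} \cdot 38 = 2 \cdot 11 \left(-1\right) 38 = \left(-22\right) 38 = -836$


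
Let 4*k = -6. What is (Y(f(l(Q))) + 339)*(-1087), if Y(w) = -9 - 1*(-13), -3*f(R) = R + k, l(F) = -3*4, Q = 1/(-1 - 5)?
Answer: -372841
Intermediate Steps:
k = -3/2 (k = (¼)*(-6) = -3/2 ≈ -1.5000)
Q = -⅙ (Q = 1/(-6) = -⅙ ≈ -0.16667)
l(F) = -12
f(R) = ½ - R/3 (f(R) = -(R - 3/2)/3 = -(-3/2 + R)/3 = ½ - R/3)
Y(w) = 4 (Y(w) = -9 + 13 = 4)
(Y(f(l(Q))) + 339)*(-1087) = (4 + 339)*(-1087) = 343*(-1087) = -372841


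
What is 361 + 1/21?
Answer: 7582/21 ≈ 361.05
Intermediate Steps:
361 + 1/21 = 7582/21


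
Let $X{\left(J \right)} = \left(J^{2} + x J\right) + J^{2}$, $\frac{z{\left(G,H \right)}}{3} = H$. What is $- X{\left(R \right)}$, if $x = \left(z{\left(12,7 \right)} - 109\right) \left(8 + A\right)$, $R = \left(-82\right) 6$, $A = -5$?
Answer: $-614016$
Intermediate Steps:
$z{\left(G,H \right)} = 3 H$
$R = -492$
$x = -264$ ($x = \left(3 \cdot 7 - 109\right) \left(8 - 5\right) = \left(21 - 109\right) 3 = \left(-88\right) 3 = -264$)
$X{\left(J \right)} = - 264 J + 2 J^{2}$ ($X{\left(J \right)} = \left(J^{2} - 264 J\right) + J^{2} = - 264 J + 2 J^{2}$)
$- X{\left(R \right)} = - 2 \left(-492\right) \left(-132 - 492\right) = - 2 \left(-492\right) \left(-624\right) = \left(-1\right) 614016 = -614016$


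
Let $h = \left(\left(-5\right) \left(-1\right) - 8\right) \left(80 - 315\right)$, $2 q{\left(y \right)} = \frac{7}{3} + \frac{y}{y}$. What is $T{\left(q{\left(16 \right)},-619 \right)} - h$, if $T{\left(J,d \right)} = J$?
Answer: $- \frac{2110}{3} \approx -703.33$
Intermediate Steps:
$q{\left(y \right)} = \frac{5}{3}$ ($q{\left(y \right)} = \frac{\frac{7}{3} + \frac{y}{y}}{2} = \frac{7 \cdot \frac{1}{3} + 1}{2} = \frac{\frac{7}{3} + 1}{2} = \frac{1}{2} \cdot \frac{10}{3} = \frac{5}{3}$)
$h = 705$ ($h = \left(5 - 8\right) \left(-235\right) = \left(-3\right) \left(-235\right) = 705$)
$T{\left(q{\left(16 \right)},-619 \right)} - h = \frac{5}{3} - 705 = - \frac{2110}{3}$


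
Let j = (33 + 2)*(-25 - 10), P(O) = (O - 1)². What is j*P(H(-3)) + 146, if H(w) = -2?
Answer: -10879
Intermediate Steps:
P(O) = (-1 + O)²
j = -1225 (j = 35*(-35) = -1225)
j*P(H(-3)) + 146 = -1225*(-1 - 2)² + 146 = -1225*(-3)² + 146 = -1225*9 + 146 = -11025 + 146 = -10879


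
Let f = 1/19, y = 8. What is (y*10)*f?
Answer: 80/19 ≈ 4.2105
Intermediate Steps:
f = 1/19 ≈ 0.052632
(y*10)*f = (8*10)*(1/19) = 80*(1/19) = 80/19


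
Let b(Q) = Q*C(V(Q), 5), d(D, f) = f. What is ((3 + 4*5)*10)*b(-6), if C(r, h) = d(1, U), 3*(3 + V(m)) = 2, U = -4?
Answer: 5520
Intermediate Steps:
V(m) = -7/3 (V(m) = -3 + (⅓)*2 = -3 + ⅔ = -7/3)
C(r, h) = -4
b(Q) = -4*Q (b(Q) = Q*(-4) = -4*Q)
((3 + 4*5)*10)*b(-6) = ((3 + 4*5)*10)*(-4*(-6)) = ((3 + 20)*10)*24 = (23*10)*24 = 230*24 = 5520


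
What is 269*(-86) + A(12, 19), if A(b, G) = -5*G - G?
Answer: -23248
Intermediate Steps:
A(b, G) = -6*G
269*(-86) + A(12, 19) = 269*(-86) - 6*19 = -23134 - 114 = -23248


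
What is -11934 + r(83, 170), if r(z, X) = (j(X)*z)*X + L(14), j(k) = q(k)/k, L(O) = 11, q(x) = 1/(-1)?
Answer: -12006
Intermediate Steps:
q(x) = -1
j(k) = -1/k
r(z, X) = 11 - z (r(z, X) = ((-1/X)*z)*X + 11 = (-z/X)*X + 11 = -z + 11 = 11 - z)
-11934 + r(83, 170) = -11934 + (11 - 1*83) = -11934 + (11 - 83) = -11934 - 72 = -12006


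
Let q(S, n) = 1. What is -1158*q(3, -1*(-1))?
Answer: -1158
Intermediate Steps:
-1158*q(3, -1*(-1)) = -1158*1 = -1158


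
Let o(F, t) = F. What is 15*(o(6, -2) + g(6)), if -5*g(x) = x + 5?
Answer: 57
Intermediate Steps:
g(x) = -1 - x/5 (g(x) = -(x + 5)/5 = -(5 + x)/5 = -1 - x/5)
15*(o(6, -2) + g(6)) = 15*(6 + (-1 - ⅕*6)) = 15*(6 + (-1 - 6/5)) = 15*(6 - 11/5) = 15*(19/5) = 57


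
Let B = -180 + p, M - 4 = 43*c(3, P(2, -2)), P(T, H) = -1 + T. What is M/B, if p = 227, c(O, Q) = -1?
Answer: -39/47 ≈ -0.82979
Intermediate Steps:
M = -39 (M = 4 + 43*(-1) = 4 - 43 = -39)
B = 47 (B = -180 + 227 = 47)
M/B = -39/47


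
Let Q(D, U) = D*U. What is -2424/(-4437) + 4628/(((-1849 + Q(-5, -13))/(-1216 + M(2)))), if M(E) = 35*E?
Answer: 980699503/329817 ≈ 2973.5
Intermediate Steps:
-2424/(-4437) + 4628/(((-1849 + Q(-5, -13))/(-1216 + M(2)))) = -2424/(-4437) + 4628/(((-1849 - 5*(-13))/(-1216 + 35*2))) = -2424*(-1/4437) + 4628/(((-1849 + 65)/(-1216 + 70))) = 808/1479 + 4628/((-1784/(-1146))) = 808/1479 + 4628/((-1784*(-1/1146))) = 808/1479 + 4628/(892/573) = 808/1479 + 4628*(573/892) = 808/1479 + 662961/223 = 980699503/329817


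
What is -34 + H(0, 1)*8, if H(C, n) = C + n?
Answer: -26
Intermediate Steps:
-34 + H(0, 1)*8 = -34 + (0 + 1)*8 = -34 + 1*8 = -34 + 8 = -26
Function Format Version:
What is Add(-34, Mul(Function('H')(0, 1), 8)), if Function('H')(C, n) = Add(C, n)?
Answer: -26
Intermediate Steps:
Add(-34, Mul(Function('H')(0, 1), 8)) = Add(-34, Mul(Add(0, 1), 8)) = Add(-34, Mul(1, 8)) = Add(-34, 8) = -26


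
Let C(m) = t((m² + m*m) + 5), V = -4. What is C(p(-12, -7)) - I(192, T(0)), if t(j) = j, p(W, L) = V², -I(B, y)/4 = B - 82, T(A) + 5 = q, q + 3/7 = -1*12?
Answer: 957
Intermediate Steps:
q = -87/7 (q = -3/7 - 1*12 = -3/7 - 12 = -87/7 ≈ -12.429)
T(A) = -122/7 (T(A) = -5 - 87/7 = -122/7)
I(B, y) = 328 - 4*B (I(B, y) = -4*(B - 82) = -4*(-82 + B) = 328 - 4*B)
p(W, L) = 16 (p(W, L) = (-4)² = 16)
C(m) = 5 + 2*m² (C(m) = (m² + m*m) + 5 = (m² + m²) + 5 = 2*m² + 5 = 5 + 2*m²)
C(p(-12, -7)) - I(192, T(0)) = (5 + 2*16²) - (328 - 4*192) = (5 + 2*256) - (328 - 768) = (5 + 512) - 1*(-440) = 517 + 440 = 957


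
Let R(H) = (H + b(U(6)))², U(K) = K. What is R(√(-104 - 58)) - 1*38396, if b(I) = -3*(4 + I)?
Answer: -37658 - 540*I*√2 ≈ -37658.0 - 763.68*I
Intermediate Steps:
b(I) = -12 - 3*I
R(H) = (-30 + H)² (R(H) = (H + (-12 - 3*6))² = (H + (-12 - 18))² = (H - 30)² = (-30 + H)²)
R(√(-104 - 58)) - 1*38396 = (-30 + √(-104 - 58))² - 1*38396 = (-30 + √(-162))² - 38396 = (-30 + 9*I*√2)² - 38396 = -38396 + (-30 + 9*I*√2)²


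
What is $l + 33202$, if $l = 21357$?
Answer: $54559$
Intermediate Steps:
$l + 33202 = 21357 + 33202 = 54559$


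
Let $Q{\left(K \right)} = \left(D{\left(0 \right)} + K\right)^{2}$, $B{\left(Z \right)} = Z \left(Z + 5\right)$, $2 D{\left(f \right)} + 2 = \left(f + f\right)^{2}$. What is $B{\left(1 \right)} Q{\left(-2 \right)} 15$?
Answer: $810$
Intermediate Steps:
$D{\left(f \right)} = -1 + 2 f^{2}$ ($D{\left(f \right)} = -1 + \frac{\left(f + f\right)^{2}}{2} = -1 + \frac{\left(2 f\right)^{2}}{2} = -1 + \frac{4 f^{2}}{2} = -1 + 2 f^{2}$)
$B{\left(Z \right)} = Z \left(5 + Z\right)$
$Q{\left(K \right)} = \left(-1 + K\right)^{2}$ ($Q{\left(K \right)} = \left(\left(-1 + 2 \cdot 0^{2}\right) + K\right)^{2} = \left(\left(-1 + 2 \cdot 0\right) + K\right)^{2} = \left(\left(-1 + 0\right) + K\right)^{2} = \left(-1 + K\right)^{2}$)
$B{\left(1 \right)} Q{\left(-2 \right)} 15 = 1 \left(5 + 1\right) \left(1 - -2\right)^{2} \cdot 15 = 1 \cdot 6 \left(1 + 2\right)^{2} \cdot 15 = 6 \cdot 3^{2} \cdot 15 = 6 \cdot 9 \cdot 15 = 54 \cdot 15 = 810$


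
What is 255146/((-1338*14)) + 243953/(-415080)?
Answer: -9206310773/647939880 ≈ -14.209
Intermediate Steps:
255146/((-1338*14)) + 243953/(-415080) = 255146/(-18732) + 243953*(-1/415080) = 255146*(-1/18732) - 243953/415080 = -127573/9366 - 243953/415080 = -9206310773/647939880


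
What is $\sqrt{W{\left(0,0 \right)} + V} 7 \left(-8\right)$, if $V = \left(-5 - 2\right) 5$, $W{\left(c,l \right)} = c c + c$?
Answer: $- 56 i \sqrt{35} \approx - 331.3 i$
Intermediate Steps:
$W{\left(c,l \right)} = c + c^{2}$ ($W{\left(c,l \right)} = c^{2} + c = c + c^{2}$)
$V = -35$ ($V = \left(-7\right) 5 = -35$)
$\sqrt{W{\left(0,0 \right)} + V} 7 \left(-8\right) = \sqrt{0 \left(1 + 0\right) - 35} \cdot 7 \left(-8\right) = \sqrt{0 \cdot 1 - 35} \cdot 7 \left(-8\right) = \sqrt{0 - 35} \cdot 7 \left(-8\right) = \sqrt{-35} \cdot 7 \left(-8\right) = i \sqrt{35} \cdot 7 \left(-8\right) = 7 i \sqrt{35} \left(-8\right) = - 56 i \sqrt{35}$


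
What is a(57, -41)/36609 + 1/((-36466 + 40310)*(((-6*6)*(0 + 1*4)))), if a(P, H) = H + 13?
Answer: -5178539/6754799808 ≈ -0.00076665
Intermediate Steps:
a(P, H) = 13 + H
a(57, -41)/36609 + 1/((-36466 + 40310)*(((-6*6)*(0 + 1*4)))) = (13 - 41)/36609 + 1/((-36466 + 40310)*(((-6*6)*(0 + 1*4)))) = -28*1/36609 + 1/(3844*((-36*(0 + 4)))) = -28/36609 + 1/(3844*((-36*4))) = -28/36609 + (1/3844)/(-144) = -28/36609 + (1/3844)*(-1/144) = -28/36609 - 1/553536 = -5178539/6754799808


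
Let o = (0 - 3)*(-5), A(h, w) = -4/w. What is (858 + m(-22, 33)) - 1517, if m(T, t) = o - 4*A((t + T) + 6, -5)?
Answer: -3236/5 ≈ -647.20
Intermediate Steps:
o = 15 (o = -3*(-5) = 15)
m(T, t) = 59/5 (m(T, t) = 15 - (-16)/(-5) = 15 - (-16)*(-1)/5 = 15 - 4*⅘ = 15 - 16/5 = 59/5)
(858 + m(-22, 33)) - 1517 = (858 + 59/5) - 1517 = 4349/5 - 1517 = -3236/5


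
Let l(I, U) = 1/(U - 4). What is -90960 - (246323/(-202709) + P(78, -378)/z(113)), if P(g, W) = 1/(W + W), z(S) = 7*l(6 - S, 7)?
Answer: -32524921652479/357578676 ≈ -90959.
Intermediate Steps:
l(I, U) = 1/(-4 + U)
z(S) = 7/3 (z(S) = 7/(-4 + 7) = 7/3)
P(g, W) = 1/(2*W)
-90960 - (246323/(-202709) + P(78, -378)/z(113)) = -90960 - (246323/(-202709) + ((½)/(-378))/(7/3)) = -90960 - (246323*(-1/202709) + ((½)*(-1/378))*(3/7)) = -90960 - (-246323/202709 - 1/756*3/7) = -90960 - (-246323/202709 - 1/1764) = -90960 - 1*(-434716481/357578676) = -90960 + 434716481/357578676 = -32524921652479/357578676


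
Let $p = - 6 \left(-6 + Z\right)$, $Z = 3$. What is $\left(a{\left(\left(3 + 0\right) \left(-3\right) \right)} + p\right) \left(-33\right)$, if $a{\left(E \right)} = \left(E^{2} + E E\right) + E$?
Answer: $-5643$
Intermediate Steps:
$a{\left(E \right)} = E + 2 E^{2}$ ($a{\left(E \right)} = \left(E^{2} + E^{2}\right) + E = 2 E^{2} + E = E + 2 E^{2}$)
$p = 18$ ($p = - 6 \left(-6 + 3\right) = \left(-6\right) \left(-3\right) = 18$)
$\left(a{\left(\left(3 + 0\right) \left(-3\right) \right)} + p\right) \left(-33\right) = \left(\left(3 + 0\right) \left(-3\right) \left(1 + 2 \left(3 + 0\right) \left(-3\right)\right) + 18\right) \left(-33\right) = \left(3 \left(-3\right) \left(1 + 2 \cdot 3 \left(-3\right)\right) + 18\right) \left(-33\right) = \left(- 9 \left(1 + 2 \left(-9\right)\right) + 18\right) \left(-33\right) = \left(- 9 \left(1 - 18\right) + 18\right) \left(-33\right) = \left(\left(-9\right) \left(-17\right) + 18\right) \left(-33\right) = \left(153 + 18\right) \left(-33\right) = 171 \left(-33\right) = -5643$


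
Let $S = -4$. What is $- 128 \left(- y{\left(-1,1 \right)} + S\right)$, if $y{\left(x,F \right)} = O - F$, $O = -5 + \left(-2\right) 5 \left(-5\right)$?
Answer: $6144$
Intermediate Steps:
$O = 45$ ($O = -5 - -50 = -5 + 50 = 45$)
$y{\left(x,F \right)} = 45 - F$
$- 128 \left(- y{\left(-1,1 \right)} + S\right) = - 128 \left(- (45 - 1) - 4\right) = - 128 \left(\left(-1\right) 44 - 4\right) = - 128 \left(-44 - 4\right) = \left(-128\right) \left(-48\right) = 6144$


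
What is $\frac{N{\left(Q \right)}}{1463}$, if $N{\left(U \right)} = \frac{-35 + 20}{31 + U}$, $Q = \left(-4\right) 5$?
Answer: $- \frac{15}{16093} \approx -0.00093208$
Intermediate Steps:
$Q = -20$
$N{\left(U \right)} = - \frac{15}{31 + U}$
$\frac{N{\left(Q \right)}}{1463} = \frac{\left(-15\right) \frac{1}{31 - 20}}{1463} = - \frac{15}{11} \cdot \frac{1}{1463} = \left(-15\right) \frac{1}{11} \cdot \frac{1}{1463} = \left(- \frac{15}{11}\right) \frac{1}{1463} = - \frac{15}{16093}$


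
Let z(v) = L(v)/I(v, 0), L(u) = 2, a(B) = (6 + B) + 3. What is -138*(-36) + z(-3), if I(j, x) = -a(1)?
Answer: 24839/5 ≈ 4967.8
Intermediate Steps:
a(B) = 9 + B
I(j, x) = -10 (I(j, x) = -(9 + 1) = -1*10 = -10)
z(v) = -⅕ (z(v) = 2/(-10) = 2*(-⅒) = -⅕)
-138*(-36) + z(-3) = -138*(-36) - ⅕ = 4968 - ⅕ = 24839/5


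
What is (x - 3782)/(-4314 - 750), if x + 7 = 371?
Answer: 1709/2532 ≈ 0.67496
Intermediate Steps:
x = 364 (x = -7 + 371 = 364)
(x - 3782)/(-4314 - 750) = (364 - 3782)/(-4314 - 750) = -3418/(-5064) = -3418*(-1/5064) = 1709/2532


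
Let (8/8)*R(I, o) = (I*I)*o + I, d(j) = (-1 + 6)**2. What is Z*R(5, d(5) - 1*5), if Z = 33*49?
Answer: 816585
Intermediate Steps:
d(j) = 25 (d(j) = 5**2 = 25)
Z = 1617
R(I, o) = I + o*I**2 (R(I, o) = (I*I)*o + I = I**2*o + I = o*I**2 + I = I + o*I**2)
Z*R(5, d(5) - 1*5) = 1617*(5*(1 + 5*(25 - 1*5))) = 1617*(5*(1 + 5*(25 - 5))) = 1617*(5*(1 + 5*20)) = 1617*(5*(1 + 100)) = 1617*(5*101) = 1617*505 = 816585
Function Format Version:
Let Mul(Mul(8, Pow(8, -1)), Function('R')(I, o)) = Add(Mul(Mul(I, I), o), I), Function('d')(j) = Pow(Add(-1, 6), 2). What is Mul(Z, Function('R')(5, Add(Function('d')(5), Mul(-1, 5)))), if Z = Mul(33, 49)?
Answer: 816585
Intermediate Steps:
Function('d')(j) = 25 (Function('d')(j) = Pow(5, 2) = 25)
Z = 1617
Function('R')(I, o) = Add(I, Mul(o, Pow(I, 2))) (Function('R')(I, o) = Add(Mul(Mul(I, I), o), I) = Add(Mul(Pow(I, 2), o), I) = Add(Mul(o, Pow(I, 2)), I) = Add(I, Mul(o, Pow(I, 2))))
Mul(Z, Function('R')(5, Add(Function('d')(5), Mul(-1, 5)))) = Mul(1617, Mul(5, Add(1, Mul(5, Add(25, Mul(-1, 5)))))) = Mul(1617, Mul(5, Add(1, Mul(5, Add(25, -5))))) = Mul(1617, Mul(5, Add(1, Mul(5, 20)))) = Mul(1617, Mul(5, Add(1, 100))) = Mul(1617, Mul(5, 101)) = Mul(1617, 505) = 816585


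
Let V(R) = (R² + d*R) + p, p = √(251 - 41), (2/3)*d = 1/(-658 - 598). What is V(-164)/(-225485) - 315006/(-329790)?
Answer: 1301195725593/1556659147940 - √210/225485 ≈ 0.83583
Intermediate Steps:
d = -3/2512 (d = 3/(2*(-658 - 598)) = (3/2)/(-1256) = (3/2)*(-1/1256) = -3/2512 ≈ -0.0011943)
p = √210 ≈ 14.491
V(R) = √210 + R² - 3*R/2512 (V(R) = (R² - 3*R/2512) + √210 = √210 + R² - 3*R/2512)
V(-164)/(-225485) - 315006/(-329790) = (√210 + (-164)² - 3/2512*(-164))/(-225485) - 315006/(-329790) = (√210 + 26896 + 123/628)*(-1/225485) - 315006*(-1/329790) = (16890811/628 + √210)*(-1/225485) + 52501/54965 = (-16890811/141604580 - √210/225485) + 52501/54965 = 1301195725593/1556659147940 - √210/225485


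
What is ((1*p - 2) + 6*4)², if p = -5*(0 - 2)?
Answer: 1024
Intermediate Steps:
p = 10 (p = -5*(-2) = 10)
((1*p - 2) + 6*4)² = ((1*10 - 2) + 6*4)² = ((10 - 2) + 24)² = (8 + 24)² = 32² = 1024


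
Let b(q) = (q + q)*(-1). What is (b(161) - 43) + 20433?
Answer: 20068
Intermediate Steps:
b(q) = -2*q (b(q) = (2*q)*(-1) = -2*q)
(b(161) - 43) + 20433 = (-2*161 - 43) + 20433 = (-322 - 43) + 20433 = -365 + 20433 = 20068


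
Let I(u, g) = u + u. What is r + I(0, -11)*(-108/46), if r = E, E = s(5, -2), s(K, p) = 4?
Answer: 4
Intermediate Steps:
I(u, g) = 2*u
E = 4
r = 4
r + I(0, -11)*(-108/46) = 4 + (2*0)*(-108/46) = 4 + 0*(-108*1/46) = 4 + 0*(-54/23) = 4 + 0 = 4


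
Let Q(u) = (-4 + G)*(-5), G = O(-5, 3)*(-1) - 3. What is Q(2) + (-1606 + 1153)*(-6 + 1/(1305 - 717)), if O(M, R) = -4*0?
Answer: 539437/196 ≈ 2752.2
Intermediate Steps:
O(M, R) = 0
G = -3 (G = 0*(-1) - 3 = 0 - 3 = -3)
Q(u) = 35 (Q(u) = (-4 - 3)*(-5) = -7*(-5) = 35)
Q(2) + (-1606 + 1153)*(-6 + 1/(1305 - 717)) = 35 + (-1606 + 1153)*(-6 + 1/(1305 - 717)) = 35 - 453*(-6 + 1/588) = 35 - 453*(-3527/588) = 35 + 532577/196 = 539437/196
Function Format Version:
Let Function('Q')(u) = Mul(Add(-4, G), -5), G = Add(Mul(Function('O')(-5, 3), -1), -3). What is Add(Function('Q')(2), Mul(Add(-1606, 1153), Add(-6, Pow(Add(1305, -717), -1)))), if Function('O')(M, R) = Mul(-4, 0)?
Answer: Rational(539437, 196) ≈ 2752.2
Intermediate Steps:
Function('O')(M, R) = 0
G = -3 (G = Add(Mul(0, -1), -3) = Add(0, -3) = -3)
Function('Q')(u) = 35 (Function('Q')(u) = Mul(Add(-4, -3), -5) = Mul(-7, -5) = 35)
Add(Function('Q')(2), Mul(Add(-1606, 1153), Add(-6, Pow(Add(1305, -717), -1)))) = Add(35, Mul(Add(-1606, 1153), Add(-6, Pow(Add(1305, -717), -1)))) = Add(35, Mul(-453, Add(-6, Pow(588, -1)))) = Add(35, Mul(-453, Add(-6, Rational(1, 588)))) = Add(35, Mul(-453, Rational(-3527, 588))) = Add(35, Rational(532577, 196)) = Rational(539437, 196)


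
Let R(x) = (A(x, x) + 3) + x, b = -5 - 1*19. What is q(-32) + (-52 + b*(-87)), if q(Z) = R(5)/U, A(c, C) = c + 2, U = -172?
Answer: 350177/172 ≈ 2035.9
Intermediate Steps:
A(c, C) = 2 + c
b = -24 (b = -5 - 19 = -24)
R(x) = 5 + 2*x (R(x) = ((2 + x) + 3) + x = (5 + x) + x = 5 + 2*x)
q(Z) = -15/172 (q(Z) = (5 + 2*5)/(-172) = (5 + 10)*(-1/172) = 15*(-1/172) = -15/172)
q(-32) + (-52 + b*(-87)) = -15/172 + (-52 - 24*(-87)) = -15/172 + (-52 + 2088) = -15/172 + 2036 = 350177/172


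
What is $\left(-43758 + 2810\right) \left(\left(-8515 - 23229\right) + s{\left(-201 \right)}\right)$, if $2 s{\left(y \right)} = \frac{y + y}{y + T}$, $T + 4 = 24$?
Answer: $\frac{235265218924}{181} \approx 1.2998 \cdot 10^{9}$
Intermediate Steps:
$T = 20$ ($T = -4 + 24 = 20$)
$s{\left(y \right)} = \frac{y}{20 + y}$ ($s{\left(y \right)} = \frac{\left(y + y\right) \frac{1}{y + 20}}{2} = \frac{2 y \frac{1}{20 + y}}{2} = \frac{y}{20 + y}$)
$\left(-43758 + 2810\right) \left(\left(-8515 - 23229\right) + s{\left(-201 \right)}\right) = \left(-43758 + 2810\right) \left(\left(-8515 - 23229\right) - \frac{201}{20 - 201}\right) = - 40948 \left(\left(-8515 - 23229\right) - \frac{201}{-181}\right) = - 40948 \left(-31744 - - \frac{201}{181}\right) = - 40948 \left(-31744 + \frac{201}{181}\right) = \left(-40948\right) \left(- \frac{5745463}{181}\right) = \frac{235265218924}{181}$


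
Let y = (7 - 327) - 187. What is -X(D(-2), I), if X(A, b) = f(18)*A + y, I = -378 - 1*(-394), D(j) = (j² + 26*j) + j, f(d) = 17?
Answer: 1357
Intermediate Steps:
y = -507 (y = -320 - 187 = -507)
D(j) = j² + 27*j
I = 16 (I = -378 + 394 = 16)
X(A, b) = -507 + 17*A (X(A, b) = 17*A - 507 = -507 + 17*A)
-X(D(-2), I) = -(-507 + 17*(-2*(27 - 2))) = -(-507 + 17*(-2*25)) = -(-507 + 17*(-50)) = -(-507 - 850) = -1*(-1357) = 1357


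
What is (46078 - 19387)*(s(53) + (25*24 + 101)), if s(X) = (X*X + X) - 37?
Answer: 94112466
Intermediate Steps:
s(X) = -37 + X + X² (s(X) = (X² + X) - 37 = (X + X²) - 37 = -37 + X + X²)
(46078 - 19387)*(s(53) + (25*24 + 101)) = (46078 - 19387)*((-37 + 53 + 53²) + (25*24 + 101)) = 26691*((-37 + 53 + 2809) + (600 + 101)) = 26691*(2825 + 701) = 26691*3526 = 94112466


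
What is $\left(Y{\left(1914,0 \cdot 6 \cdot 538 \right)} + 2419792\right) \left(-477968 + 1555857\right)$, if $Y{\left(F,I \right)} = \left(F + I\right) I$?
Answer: $2608267179088$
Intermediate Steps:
$Y{\left(F,I \right)} = I \left(F + I\right)$
$\left(Y{\left(1914,0 \cdot 6 \cdot 538 \right)} + 2419792\right) \left(-477968 + 1555857\right) = \left(0 \cdot 6 \cdot 538 \left(1914 + 0 \cdot 6 \cdot 538\right) + 2419792\right) \left(-477968 + 1555857\right) = \left(0 \cdot 538 \left(1914 + 0 \cdot 538\right) + 2419792\right) 1077889 = \left(0 \left(1914 + 0\right) + 2419792\right) 1077889 = \left(0 \cdot 1914 + 2419792\right) 1077889 = \left(0 + 2419792\right) 1077889 = 2419792 \cdot 1077889 = 2608267179088$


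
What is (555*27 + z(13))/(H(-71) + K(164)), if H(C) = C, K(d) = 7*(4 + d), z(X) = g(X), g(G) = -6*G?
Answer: 14907/1105 ≈ 13.490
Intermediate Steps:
z(X) = -6*X
K(d) = 28 + 7*d
(555*27 + z(13))/(H(-71) + K(164)) = (555*27 - 6*13)/(-71 + (28 + 7*164)) = (14985 - 78)/(-71 + (28 + 1148)) = 14907/(-71 + 1176) = 14907/1105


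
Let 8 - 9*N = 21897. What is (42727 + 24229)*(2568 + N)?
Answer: 81887188/9 ≈ 9.0986e+6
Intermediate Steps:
N = -21889/9 (N = 8/9 - ⅑*21897 = 8/9 - 2433 = -21889/9 ≈ -2432.1)
(42727 + 24229)*(2568 + N) = (42727 + 24229)*(2568 - 21889/9) = 66956*(1223/9) = 81887188/9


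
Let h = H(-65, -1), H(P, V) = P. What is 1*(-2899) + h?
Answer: -2964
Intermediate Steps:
h = -65
1*(-2899) + h = 1*(-2899) - 65 = -2899 - 65 = -2964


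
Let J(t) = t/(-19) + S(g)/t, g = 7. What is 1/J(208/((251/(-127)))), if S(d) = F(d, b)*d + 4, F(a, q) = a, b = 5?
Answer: 125977904/634363049 ≈ 0.19859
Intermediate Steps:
S(d) = 4 + d² (S(d) = d*d + 4 = d² + 4 = 4 + d²)
J(t) = 53/t - t/19 (J(t) = t/(-19) + (4 + 7²)/t = t*(-1/19) + (4 + 49)/t = -t/19 + 53/t = 53/t - t/19)
1/J(208/((251/(-127)))) = 1/(53/((208/((251/(-127))))) - 208/(19*(251/(-127)))) = 1/(53/((208/((251*(-1/127))))) - 208/(19*(251*(-1/127)))) = 1/(53/((208/(-251/127))) - 208/(19*(-251/127))) = 1/(53/((208*(-127/251))) - 208*(-127)/(19*251)) = 1/(53/(-26416/251) - 1/19*(-26416/251)) = 1/(53*(-251/26416) + 26416/4769) = 1/(-13303/26416 + 26416/4769) = 1/(634363049/125977904) = 125977904/634363049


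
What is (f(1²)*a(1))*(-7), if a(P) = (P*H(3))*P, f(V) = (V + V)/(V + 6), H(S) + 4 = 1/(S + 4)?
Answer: 54/7 ≈ 7.7143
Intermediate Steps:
H(S) = -4 + 1/(4 + S) (H(S) = -4 + 1/(S + 4) = -4 + 1/(4 + S))
f(V) = 2*V/(6 + V) (f(V) = (2*V)/(6 + V) = 2*V/(6 + V))
a(P) = -27*P²/7 (a(P) = (P*((-15 - 4*3)/(4 + 3)))*P = (P*((-15 - 12)/7))*P = (P*((⅐)*(-27)))*P = (P*(-27/7))*P = (-27*P/7)*P = -27*P²/7)
(f(1²)*a(1))*(-7) = ((2*1²/(6 + 1²))*(-27/7*1²))*(-7) = ((2*1/(6 + 1))*(-27/7*1))*(-7) = ((2*1/7)*(-27/7))*(-7) = ((2*1*(⅐))*(-27/7))*(-7) = ((2/7)*(-27/7))*(-7) = -54/49*(-7) = 54/7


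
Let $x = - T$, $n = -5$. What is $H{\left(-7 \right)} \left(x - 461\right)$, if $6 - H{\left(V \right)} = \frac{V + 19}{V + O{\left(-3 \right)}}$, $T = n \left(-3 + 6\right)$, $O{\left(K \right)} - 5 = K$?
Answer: $- \frac{18732}{5} \approx -3746.4$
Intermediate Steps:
$O{\left(K \right)} = 5 + K$
$T = -15$ ($T = - 5 \left(-3 + 6\right) = \left(-5\right) 3 = -15$)
$x = 15$ ($x = \left(-1\right) \left(-15\right) = 15$)
$H{\left(V \right)} = 6 - \frac{19 + V}{2 + V}$ ($H{\left(V \right)} = 6 - \frac{V + 19}{V + \left(5 - 3\right)} = 6 - \frac{19 + V}{V + 2} = 6 - \frac{19 + V}{2 + V}$)
$H{\left(-7 \right)} \left(x - 461\right) = \frac{-7 + 5 \left(-7\right)}{2 - 7} \left(15 - 461\right) = \frac{-7 - 35}{-5} \left(-446\right) = \left(- \frac{1}{5}\right) \left(-42\right) \left(-446\right) = \frac{42}{5} \left(-446\right) = - \frac{18732}{5}$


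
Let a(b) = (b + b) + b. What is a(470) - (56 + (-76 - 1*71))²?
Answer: -6871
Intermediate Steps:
a(b) = 3*b (a(b) = 2*b + b = 3*b)
a(470) - (56 + (-76 - 1*71))² = 3*470 - (56 + (-76 - 1*71))² = 1410 - (56 + (-76 - 71))² = 1410 - (56 - 147)² = 1410 - 1*(-91)² = 1410 - 1*8281 = 1410 - 8281 = -6871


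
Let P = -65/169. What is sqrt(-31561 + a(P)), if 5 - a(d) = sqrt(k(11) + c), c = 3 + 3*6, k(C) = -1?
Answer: sqrt(-31556 - 2*sqrt(5)) ≈ 177.65*I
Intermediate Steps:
P = -5/13 (P = -65*1/169 = -5/13 ≈ -0.38462)
c = 21 (c = 3 + 18 = 21)
a(d) = 5 - 2*sqrt(5) (a(d) = 5 - sqrt(-1 + 21) = 5 - sqrt(20) = 5 - 2*sqrt(5))
sqrt(-31561 + a(P)) = sqrt(-31561 + (5 - 2*sqrt(5))) = sqrt(-31556 - 2*sqrt(5))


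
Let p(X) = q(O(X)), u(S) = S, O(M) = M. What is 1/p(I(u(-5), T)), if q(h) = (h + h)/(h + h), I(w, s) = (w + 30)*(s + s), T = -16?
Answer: 1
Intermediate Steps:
I(w, s) = 2*s*(30 + w) (I(w, s) = (30 + w)*(2*s) = 2*s*(30 + w))
q(h) = 1 (q(h) = (2*h)/((2*h)) = (2*h)*(1/(2*h)) = 1)
p(X) = 1
1/p(I(u(-5), T)) = 1/1 = 1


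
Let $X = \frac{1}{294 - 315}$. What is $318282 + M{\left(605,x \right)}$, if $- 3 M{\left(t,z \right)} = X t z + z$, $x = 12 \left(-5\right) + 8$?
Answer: $\frac{20021398}{63} \approx 3.178 \cdot 10^{5}$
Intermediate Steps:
$X = - \frac{1}{21}$ ($X = \frac{1}{-21} = - \frac{1}{21} \approx -0.047619$)
$x = -52$ ($x = -60 + 8 = -52$)
$M{\left(t,z \right)} = - \frac{z}{3} + \frac{t z}{63}$ ($M{\left(t,z \right)} = - \frac{- \frac{t}{21} z + z}{3} = - \frac{- \frac{t z}{21} + z}{3} = - \frac{z - \frac{t z}{21}}{3} = - \frac{z}{3} + \frac{t z}{63}$)
$318282 + M{\left(605,x \right)} = 318282 + \frac{1}{63} \left(-52\right) \left(-21 + 605\right) = 318282 + \frac{1}{63} \left(-52\right) 584 = 318282 - \frac{30368}{63} = \frac{20021398}{63}$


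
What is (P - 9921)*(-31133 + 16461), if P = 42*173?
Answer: 38954160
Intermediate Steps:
P = 7266
(P - 9921)*(-31133 + 16461) = (7266 - 9921)*(-31133 + 16461) = -2655*(-14672) = 38954160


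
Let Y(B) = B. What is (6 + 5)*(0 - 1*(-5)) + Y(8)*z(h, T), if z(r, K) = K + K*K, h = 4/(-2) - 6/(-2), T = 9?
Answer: 775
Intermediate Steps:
h = 1 (h = 4*(-½) - 6*(-½) = -2 + 3 = 1)
z(r, K) = K + K²
(6 + 5)*(0 - 1*(-5)) + Y(8)*z(h, T) = (6 + 5)*(0 - 1*(-5)) + 8*(9*(1 + 9)) = 11*(0 + 5) + 8*(9*10) = 11*5 + 8*90 = 55 + 720 = 775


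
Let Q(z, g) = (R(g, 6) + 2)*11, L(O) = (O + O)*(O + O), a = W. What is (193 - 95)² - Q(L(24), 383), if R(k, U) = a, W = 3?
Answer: 9549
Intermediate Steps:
a = 3
R(k, U) = 3
L(O) = 4*O² (L(O) = (2*O)*(2*O) = 4*O²)
Q(z, g) = 55 (Q(z, g) = (3 + 2)*11 = 5*11 = 55)
(193 - 95)² - Q(L(24), 383) = (193 - 95)² - 1*55 = 98² - 55 = 9604 - 55 = 9549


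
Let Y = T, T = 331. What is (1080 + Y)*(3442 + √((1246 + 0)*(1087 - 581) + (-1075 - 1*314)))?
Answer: 4856662 + 1411*√629087 ≈ 5.9758e+6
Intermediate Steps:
Y = 331
(1080 + Y)*(3442 + √((1246 + 0)*(1087 - 581) + (-1075 - 1*314))) = (1080 + 331)*(3442 + √((1246 + 0)*(1087 - 581) + (-1075 - 1*314))) = 1411*(3442 + √(1246*506 + (-1075 - 314))) = 1411*(3442 + √(630476 - 1389)) = 1411*(3442 + √629087) = 4856662 + 1411*√629087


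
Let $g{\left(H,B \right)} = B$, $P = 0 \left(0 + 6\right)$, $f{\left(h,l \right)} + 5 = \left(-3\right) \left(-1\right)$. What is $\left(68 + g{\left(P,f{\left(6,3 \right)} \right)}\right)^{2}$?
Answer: $4356$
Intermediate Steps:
$f{\left(h,l \right)} = -2$ ($f{\left(h,l \right)} = -5 - -3 = -5 + 3 = -2$)
$P = 0$ ($P = 0 \cdot 6 = 0$)
$\left(68 + g{\left(P,f{\left(6,3 \right)} \right)}\right)^{2} = \left(68 - 2\right)^{2} = 66^{2} = 4356$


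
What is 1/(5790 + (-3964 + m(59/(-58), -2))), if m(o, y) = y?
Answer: 1/1824 ≈ 0.00054825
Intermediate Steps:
1/(5790 + (-3964 + m(59/(-58), -2))) = 1/(5790 + (-3964 - 2)) = 1/(5790 - 3966) = 1/1824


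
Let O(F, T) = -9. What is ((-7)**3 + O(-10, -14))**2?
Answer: 123904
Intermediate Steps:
((-7)**3 + O(-10, -14))**2 = ((-7)**3 - 9)**2 = (-343 - 9)**2 = (-352)**2 = 123904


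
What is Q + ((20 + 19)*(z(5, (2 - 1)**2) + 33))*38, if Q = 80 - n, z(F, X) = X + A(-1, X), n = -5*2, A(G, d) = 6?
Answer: 59370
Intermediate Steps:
n = -10
z(F, X) = 6 + X (z(F, X) = X + 6 = 6 + X)
Q = 90 (Q = 80 - 1*(-10) = 80 + 10 = 90)
Q + ((20 + 19)*(z(5, (2 - 1)**2) + 33))*38 = 90 + ((20 + 19)*((6 + (2 - 1)**2) + 33))*38 = 90 + (39*((6 + 1**2) + 33))*38 = 90 + (39*((6 + 1) + 33))*38 = 90 + (39*(7 + 33))*38 = 90 + (39*40)*38 = 90 + 1560*38 = 90 + 59280 = 59370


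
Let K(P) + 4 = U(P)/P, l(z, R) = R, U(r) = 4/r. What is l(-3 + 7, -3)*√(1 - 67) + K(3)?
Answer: -32/9 - 3*I*√66 ≈ -3.5556 - 24.372*I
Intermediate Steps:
K(P) = -4 + 4/P² (K(P) = -4 + (4/P)/P = -4 + 4/P²)
l(-3 + 7, -3)*√(1 - 67) + K(3) = -3*√(1 - 67) + (-4 + 4/3²) = -3*I*√66 + (-4 + 4*(⅑)) = -3*I*√66 + (-4 + 4/9) = -3*I*√66 - 32/9 = -32/9 - 3*I*√66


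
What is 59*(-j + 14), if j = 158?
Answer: -8496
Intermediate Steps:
59*(-j + 14) = 59*(-1*158 + 14) = 59*(-158 + 14) = 59*(-144) = -8496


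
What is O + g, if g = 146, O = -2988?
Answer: -2842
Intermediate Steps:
O + g = -2988 + 146 = -2842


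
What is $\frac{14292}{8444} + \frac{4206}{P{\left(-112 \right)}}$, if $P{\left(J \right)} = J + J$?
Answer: $- \frac{4039257}{236432} \approx -17.084$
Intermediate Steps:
$P{\left(J \right)} = 2 J$
$\frac{14292}{8444} + \frac{4206}{P{\left(-112 \right)}} = \frac{14292}{8444} + \frac{4206}{2 \left(-112\right)} = 14292 \cdot \frac{1}{8444} + \frac{4206}{-224} = \frac{3573}{2111} + 4206 \left(- \frac{1}{224}\right) = \frac{3573}{2111} - \frac{2103}{112} = - \frac{4039257}{236432}$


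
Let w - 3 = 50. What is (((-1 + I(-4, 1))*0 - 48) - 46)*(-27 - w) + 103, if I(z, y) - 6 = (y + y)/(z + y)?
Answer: 7623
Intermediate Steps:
w = 53 (w = 3 + 50 = 53)
I(z, y) = 6 + 2*y/(y + z) (I(z, y) = 6 + (y + y)/(z + y) = 6 + (2*y)/(y + z) = 6 + 2*y/(y + z))
(((-1 + I(-4, 1))*0 - 48) - 46)*(-27 - w) + 103 = (((-1 + 2*(3*(-4) + 4*1)/(1 - 4))*0 - 48) - 46)*(-27 - 1*53) + 103 = (((-1 + 2*(-12 + 4)/(-3))*0 - 48) - 46)*(-27 - 53) + 103 = (((-1 + 2*(-1/3)*(-8))*0 - 48) - 46)*(-80) + 103 = (((-1 + 16/3)*0 - 48) - 46)*(-80) + 103 = (((13/3)*0 - 48) - 46)*(-80) + 103 = ((0 - 48) - 46)*(-80) + 103 = (-48 - 46)*(-80) + 103 = -94*(-80) + 103 = 7520 + 103 = 7623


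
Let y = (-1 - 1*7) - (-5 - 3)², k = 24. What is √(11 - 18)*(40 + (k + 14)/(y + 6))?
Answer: 1301*I*√7/33 ≈ 104.31*I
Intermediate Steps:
y = -72 (y = (-1 - 7) - 1*(-8)² = -8 - 1*64 = -8 - 64 = -72)
√(11 - 18)*(40 + (k + 14)/(y + 6)) = √(11 - 18)*(40 + (24 + 14)/(-72 + 6)) = √(-7)*(40 + 38/(-66)) = (I*√7)*(40 + 38*(-1/66)) = (I*√7)*(40 - 19/33) = (I*√7)*(1301/33) = 1301*I*√7/33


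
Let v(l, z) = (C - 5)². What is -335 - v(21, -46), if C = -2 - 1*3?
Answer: -435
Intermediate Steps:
C = -5 (C = -2 - 3 = -5)
v(l, z) = 100 (v(l, z) = (-5 - 5)² = (-10)² = 100)
-335 - v(21, -46) = -335 - 1*100 = -335 - 100 = -435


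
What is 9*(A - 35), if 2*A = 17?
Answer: -477/2 ≈ -238.50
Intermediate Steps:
A = 17/2 (A = (½)*17 = 17/2 ≈ 8.5000)
9*(A - 35) = 9*(17/2 - 35) = 9*(-53/2) = -477/2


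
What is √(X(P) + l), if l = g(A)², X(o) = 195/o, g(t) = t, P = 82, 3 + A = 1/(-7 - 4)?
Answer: √9707734/902 ≈ 3.4542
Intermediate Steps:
A = -34/11 (A = -3 + 1/(-7 - 4) = -3 + 1/(-11) = -3 - 1/11 = -34/11 ≈ -3.0909)
l = 1156/121 (l = (-34/11)² = 1156/121 ≈ 9.5537)
√(X(P) + l) = √(195/82 + 1156/121) = √(118387/9922) = √9707734/902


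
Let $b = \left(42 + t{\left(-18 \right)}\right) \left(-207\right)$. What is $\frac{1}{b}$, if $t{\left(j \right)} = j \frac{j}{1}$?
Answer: $- \frac{1}{75762} \approx -1.3199 \cdot 10^{-5}$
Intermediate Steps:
$t{\left(j \right)} = j^{2}$ ($t{\left(j \right)} = j j 1 = j j = j^{2}$)
$b = -75762$ ($b = \left(42 + \left(-18\right)^{2}\right) \left(-207\right) = \left(42 + 324\right) \left(-207\right) = 366 \left(-207\right) = -75762$)
$\frac{1}{b} = \frac{1}{-75762} = - \frac{1}{75762}$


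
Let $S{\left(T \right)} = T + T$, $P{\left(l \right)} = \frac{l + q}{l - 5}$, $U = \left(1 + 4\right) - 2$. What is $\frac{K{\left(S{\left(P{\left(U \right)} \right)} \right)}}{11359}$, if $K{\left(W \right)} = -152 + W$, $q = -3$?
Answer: $- \frac{152}{11359} \approx -0.013381$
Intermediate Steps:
$U = 3$ ($U = 5 - 2 = 3$)
$P{\left(l \right)} = \frac{-3 + l}{-5 + l}$ ($P{\left(l \right)} = \frac{l - 3}{l - 5} = \frac{-3 + l}{-5 + l}$)
$S{\left(T \right)} = 2 T$
$\frac{K{\left(S{\left(P{\left(U \right)} \right)} \right)}}{11359} = \frac{-152 + 2 \frac{-3 + 3}{-5 + 3}}{11359} = \left(-152 + 2 \frac{1}{-2} \cdot 0\right) \frac{1}{11359} = \left(-152 + 2 \left(\left(- \frac{1}{2}\right) 0\right)\right) \frac{1}{11359} = \left(-152 + 2 \cdot 0\right) \frac{1}{11359} = \left(-152 + 0\right) \frac{1}{11359} = \left(-152\right) \frac{1}{11359} = - \frac{152}{11359}$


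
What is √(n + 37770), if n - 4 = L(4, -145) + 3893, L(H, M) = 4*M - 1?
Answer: √41086 ≈ 202.70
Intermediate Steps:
L(H, M) = -1 + 4*M
n = 3316 (n = 4 + ((-1 + 4*(-145)) + 3893) = 4 + ((-1 - 580) + 3893) = 4 + (-581 + 3893) = 4 + 3312 = 3316)
√(n + 37770) = √(3316 + 37770) = √41086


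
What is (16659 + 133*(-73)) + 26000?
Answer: 32950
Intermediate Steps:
(16659 + 133*(-73)) + 26000 = (16659 - 9709) + 26000 = 6950 + 26000 = 32950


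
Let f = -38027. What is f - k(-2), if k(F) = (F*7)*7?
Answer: -37929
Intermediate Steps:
k(F) = 49*F (k(F) = (7*F)*7 = 49*F)
f - k(-2) = -38027 - 49*(-2) = -38027 - 1*(-98) = -38027 + 98 = -37929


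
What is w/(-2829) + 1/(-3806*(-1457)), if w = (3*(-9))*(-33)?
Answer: -1646965631/5229257506 ≈ -0.31495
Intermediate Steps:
w = 891 (w = -27*(-33) = 891)
w/(-2829) + 1/(-3806*(-1457)) = 891/(-2829) + 1/(-3806*(-1457)) = 891*(-1/2829) - 1/3806*(-1/1457) = -297/943 + 1/5545342 = -1646965631/5229257506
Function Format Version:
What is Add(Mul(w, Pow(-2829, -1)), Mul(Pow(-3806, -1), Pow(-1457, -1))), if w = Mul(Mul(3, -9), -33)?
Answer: Rational(-1646965631, 5229257506) ≈ -0.31495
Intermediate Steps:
w = 891 (w = Mul(-27, -33) = 891)
Add(Mul(w, Pow(-2829, -1)), Mul(Pow(-3806, -1), Pow(-1457, -1))) = Add(Mul(891, Pow(-2829, -1)), Mul(Pow(-3806, -1), Pow(-1457, -1))) = Add(Mul(891, Rational(-1, 2829)), Mul(Rational(-1, 3806), Rational(-1, 1457))) = Add(Rational(-297, 943), Rational(1, 5545342)) = Rational(-1646965631, 5229257506)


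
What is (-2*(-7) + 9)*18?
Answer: 414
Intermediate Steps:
(-2*(-7) + 9)*18 = (14 + 9)*18 = 23*18 = 414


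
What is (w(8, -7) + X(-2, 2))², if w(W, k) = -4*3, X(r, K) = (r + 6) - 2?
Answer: 100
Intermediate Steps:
X(r, K) = 4 + r (X(r, K) = (6 + r) - 2 = 4 + r)
w(W, k) = -12
(w(8, -7) + X(-2, 2))² = (-12 + (4 - 2))² = (-12 + 2)² = (-10)² = 100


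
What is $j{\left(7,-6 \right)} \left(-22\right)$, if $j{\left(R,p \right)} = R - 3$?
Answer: $-88$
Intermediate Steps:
$j{\left(R,p \right)} = -3 + R$
$j{\left(7,-6 \right)} \left(-22\right) = \left(-3 + 7\right) \left(-22\right) = 4 \left(-22\right) = -88$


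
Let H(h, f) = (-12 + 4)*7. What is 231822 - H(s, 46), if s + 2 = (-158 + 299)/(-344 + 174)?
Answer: 231878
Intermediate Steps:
s = -481/170 (s = -2 + (-158 + 299)/(-344 + 174) = -2 + 141/(-170) = -2 + 141*(-1/170) = -2 - 141/170 = -481/170 ≈ -2.8294)
H(h, f) = -56 (H(h, f) = -8*7 = -56)
231822 - H(s, 46) = 231822 - 1*(-56) = 231822 + 56 = 231878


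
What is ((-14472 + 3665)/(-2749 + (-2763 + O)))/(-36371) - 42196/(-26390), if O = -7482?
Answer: 1424410417641/890859998990 ≈ 1.5989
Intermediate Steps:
((-14472 + 3665)/(-2749 + (-2763 + O)))/(-36371) - 42196/(-26390) = ((-14472 + 3665)/(-2749 + (-2763 - 7482)))/(-36371) - 42196/(-26390) = -10807/(-2749 - 10245)*(-1/36371) - 42196*(-1/26390) = -10807/(-12994)*(-1/36371) + 3014/1885 = -10807*(-1/12994)*(-1/36371) + 3014/1885 = (10807/12994)*(-1/36371) + 3014/1885 = -10807/472604774 + 3014/1885 = 1424410417641/890859998990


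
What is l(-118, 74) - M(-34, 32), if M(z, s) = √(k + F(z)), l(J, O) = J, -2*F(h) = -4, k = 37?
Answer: -118 - √39 ≈ -124.24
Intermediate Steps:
F(h) = 2 (F(h) = -½*(-4) = 2)
M(z, s) = √39 (M(z, s) = √(37 + 2) = √39)
l(-118, 74) - M(-34, 32) = -118 - √39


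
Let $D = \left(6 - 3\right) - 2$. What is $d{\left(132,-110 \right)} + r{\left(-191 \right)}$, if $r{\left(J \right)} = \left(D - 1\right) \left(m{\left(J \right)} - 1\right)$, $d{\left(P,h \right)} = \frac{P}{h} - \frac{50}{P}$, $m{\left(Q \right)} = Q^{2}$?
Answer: $- \frac{521}{330} \approx -1.5788$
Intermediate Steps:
$D = 1$ ($D = 3 - 2 = 1$)
$d{\left(P,h \right)} = - \frac{50}{P} + \frac{P}{h}$
$r{\left(J \right)} = 0$ ($r{\left(J \right)} = \left(1 - 1\right) \left(J^{2} - 1\right) = 0 \left(-1 + J^{2}\right) = 0$)
$d{\left(132,-110 \right)} + r{\left(-191 \right)} = \left(- \frac{50}{132} + \frac{132}{-110}\right) + 0 = \left(\left(-50\right) \frac{1}{132} + 132 \left(- \frac{1}{110}\right)\right) + 0 = \left(- \frac{25}{66} - \frac{6}{5}\right) + 0 = - \frac{521}{330} + 0 = - \frac{521}{330}$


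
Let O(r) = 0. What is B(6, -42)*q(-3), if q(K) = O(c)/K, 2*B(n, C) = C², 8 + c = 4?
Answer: 0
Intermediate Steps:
c = -4 (c = -8 + 4 = -4)
B(n, C) = C²/2
q(K) = 0 (q(K) = 0/K = 0)
B(6, -42)*q(-3) = ((½)*(-42)²)*0 = ((½)*1764)*0 = 882*0 = 0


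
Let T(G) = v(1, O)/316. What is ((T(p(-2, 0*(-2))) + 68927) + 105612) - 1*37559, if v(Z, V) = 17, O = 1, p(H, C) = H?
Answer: 43285697/316 ≈ 1.3698e+5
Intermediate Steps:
T(G) = 17/316
((T(p(-2, 0*(-2))) + 68927) + 105612) - 1*37559 = ((17/316 + 68927) + 105612) - 1*37559 = (21780949/316 + 105612) - 37559 = 55154341/316 - 37559 = 43285697/316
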